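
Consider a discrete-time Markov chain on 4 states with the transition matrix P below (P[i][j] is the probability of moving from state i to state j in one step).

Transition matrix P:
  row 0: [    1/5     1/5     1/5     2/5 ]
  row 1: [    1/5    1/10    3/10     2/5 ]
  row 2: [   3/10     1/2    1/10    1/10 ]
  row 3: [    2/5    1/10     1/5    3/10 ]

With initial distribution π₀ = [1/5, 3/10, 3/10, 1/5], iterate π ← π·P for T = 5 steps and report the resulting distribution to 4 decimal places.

t=0: π = [0.2000, 0.3000, 0.3000, 0.2000]
t=1: π = [0.2700, 0.2400, 0.2000, 0.2900]
t=2: π = [0.2780, 0.2070, 0.2040, 0.3110]
t=3: π = [0.2826, 0.2094, 0.2003, 0.3077]
t=4: π = [0.2816, 0.2084, 0.2009, 0.3091]
t=5: π = [0.2819, 0.2085, 0.2007, 0.3088]

π = [0.2819, 0.2085, 0.2007, 0.3088]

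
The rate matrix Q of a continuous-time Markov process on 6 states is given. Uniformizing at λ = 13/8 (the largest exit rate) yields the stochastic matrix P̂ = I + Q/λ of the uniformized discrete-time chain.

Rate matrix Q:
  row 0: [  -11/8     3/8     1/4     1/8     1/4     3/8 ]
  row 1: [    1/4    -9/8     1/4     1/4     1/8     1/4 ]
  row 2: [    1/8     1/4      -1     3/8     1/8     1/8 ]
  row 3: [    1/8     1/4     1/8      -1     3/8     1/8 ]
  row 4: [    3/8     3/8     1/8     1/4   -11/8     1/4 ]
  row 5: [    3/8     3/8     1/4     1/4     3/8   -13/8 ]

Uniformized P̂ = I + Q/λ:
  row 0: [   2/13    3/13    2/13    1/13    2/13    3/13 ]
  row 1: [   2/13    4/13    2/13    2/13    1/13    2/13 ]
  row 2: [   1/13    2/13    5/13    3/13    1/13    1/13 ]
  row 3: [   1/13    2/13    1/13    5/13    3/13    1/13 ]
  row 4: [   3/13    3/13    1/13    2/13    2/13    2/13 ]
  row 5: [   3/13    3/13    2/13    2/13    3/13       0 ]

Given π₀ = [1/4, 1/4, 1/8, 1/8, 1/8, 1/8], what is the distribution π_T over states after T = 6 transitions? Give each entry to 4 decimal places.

t=0: π = [0.2500, 0.2500, 0.1250, 0.1250, 0.1250, 0.1250]
t=1: π = [0.1538, 0.2308, 0.1635, 0.1731, 0.1442, 0.1346]
t=2: π = [0.1494, 0.2226, 0.1672, 0.1945, 0.1472, 0.1191]
t=3: π = [0.1465, 0.2201, 0.1661, 0.2001, 0.1480, 0.1192]
t=4: π = [0.1462, 0.2195, 0.1654, 0.2015, 0.1487, 0.1186]
t=5: π = [0.1462, 0.2194, 0.1651, 0.2018, 0.1489, 0.1186]
t=6: π = [0.1462, 0.2194, 0.1650, 0.2019, 0.1489, 0.1186]

π = [0.1462, 0.2194, 0.1650, 0.2019, 0.1489, 0.1186]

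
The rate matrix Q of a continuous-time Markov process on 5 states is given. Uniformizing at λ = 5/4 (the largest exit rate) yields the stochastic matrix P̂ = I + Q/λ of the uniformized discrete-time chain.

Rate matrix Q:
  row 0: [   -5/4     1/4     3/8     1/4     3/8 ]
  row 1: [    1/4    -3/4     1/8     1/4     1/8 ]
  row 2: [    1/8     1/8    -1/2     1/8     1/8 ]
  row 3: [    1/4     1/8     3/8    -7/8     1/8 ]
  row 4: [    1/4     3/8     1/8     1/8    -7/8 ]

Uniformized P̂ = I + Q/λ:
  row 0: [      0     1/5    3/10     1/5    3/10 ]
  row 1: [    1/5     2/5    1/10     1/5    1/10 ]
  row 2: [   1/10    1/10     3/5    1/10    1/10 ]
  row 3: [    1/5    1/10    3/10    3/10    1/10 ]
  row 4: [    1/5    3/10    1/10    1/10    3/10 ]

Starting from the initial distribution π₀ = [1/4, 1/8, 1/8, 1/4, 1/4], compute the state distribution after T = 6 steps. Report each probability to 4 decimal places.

t=0: π = [0.2500, 0.1250, 0.1250, 0.2500, 0.2500]
t=1: π = [0.1375, 0.2125, 0.2625, 0.1875, 0.2000]
t=2: π = [0.1463, 0.2175, 0.2963, 0.1725, 0.1675]
t=3: π = [0.1411, 0.2134, 0.3119, 0.1709, 0.1628]
t=4: π = [0.1406, 0.2107, 0.3183, 0.1696, 0.1608]
t=5: π = [0.1400, 0.2094, 0.3212, 0.1691, 0.1603]
t=6: π = [0.1399, 0.2089, 0.3224, 0.1688, 0.1601]

π = [0.1399, 0.2089, 0.3224, 0.1688, 0.1601]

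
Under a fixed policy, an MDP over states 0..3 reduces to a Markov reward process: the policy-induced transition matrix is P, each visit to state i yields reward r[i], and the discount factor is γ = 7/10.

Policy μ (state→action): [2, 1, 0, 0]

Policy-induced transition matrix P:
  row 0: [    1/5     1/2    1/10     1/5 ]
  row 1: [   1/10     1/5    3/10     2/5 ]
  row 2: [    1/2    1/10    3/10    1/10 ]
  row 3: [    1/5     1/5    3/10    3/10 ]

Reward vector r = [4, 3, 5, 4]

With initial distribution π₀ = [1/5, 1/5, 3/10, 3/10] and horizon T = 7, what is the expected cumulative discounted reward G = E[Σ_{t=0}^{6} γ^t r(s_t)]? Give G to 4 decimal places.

t=0: π = [0.2000, 0.2000, 0.3000, 0.3000], E[r] = 4.1000, γ^t·E[r] = 4.100000, running G = 4.100000
t=1: π = [0.2700, 0.2300, 0.2600, 0.2400], E[r] = 4.0300, γ^t·E[r] = 2.821000, running G = 6.921000
t=2: π = [0.2550, 0.2550, 0.2460, 0.2440], E[r] = 3.9910, γ^t·E[r] = 1.955590, running G = 8.876590
t=3: π = [0.2483, 0.2519, 0.2490, 0.2508], E[r] = 3.9971, γ^t·E[r] = 1.371005, running G = 10.247595
t=4: π = [0.2495, 0.2496, 0.2503, 0.2506], E[r] = 4.0008, γ^t·E[r] = 0.960580, running G = 11.208175
t=5: π = [0.2501, 0.2498, 0.2501, 0.2499], E[r] = 4.0003, γ^t·E[r] = 0.672327, running G = 11.880502
t=6: π = [0.2500, 0.2500, 0.2500, 0.2499], E[r] = 3.9999, γ^t·E[r] = 0.470589, running G = 12.351091

G = 12.3511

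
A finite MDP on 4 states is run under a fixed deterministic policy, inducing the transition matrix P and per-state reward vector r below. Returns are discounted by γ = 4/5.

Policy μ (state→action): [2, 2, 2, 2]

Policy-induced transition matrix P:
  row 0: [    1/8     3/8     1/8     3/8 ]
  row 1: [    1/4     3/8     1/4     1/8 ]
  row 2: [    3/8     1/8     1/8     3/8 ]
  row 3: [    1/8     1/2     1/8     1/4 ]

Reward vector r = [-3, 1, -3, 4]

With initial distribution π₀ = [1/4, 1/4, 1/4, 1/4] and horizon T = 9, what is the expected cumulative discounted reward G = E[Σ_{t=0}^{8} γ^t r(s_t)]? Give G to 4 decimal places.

t=0: π = [0.2500, 0.2500, 0.2500, 0.2500], E[r] = -0.2500, γ^t·E[r] = -0.250000, running G = -0.250000
t=1: π = [0.2188, 0.3438, 0.1563, 0.2813], E[r] = 0.3438, γ^t·E[r] = 0.275000, running G = 0.025000
t=2: π = [0.2070, 0.3711, 0.1680, 0.2539], E[r] = 0.2617, γ^t·E[r] = 0.167500, running G = 0.192500
t=3: π = [0.2134, 0.3647, 0.1714, 0.2505], E[r] = 0.2124, γ^t·E[r] = 0.108750, running G = 0.301250
t=4: π = [0.2134, 0.3635, 0.1706, 0.2525], E[r] = 0.2214, γ^t·E[r] = 0.090675, running G = 0.391925
t=5: π = [0.2131, 0.3639, 0.1704, 0.2526], E[r] = 0.2237, γ^t·E[r] = 0.073288, running G = 0.465213
t=6: π = [0.2131, 0.3640, 0.1705, 0.2524], E[r] = 0.2230, γ^t·E[r] = 0.058459, running G = 0.523671
t=7: π = [0.2131, 0.3639, 0.1705, 0.2525], E[r] = 0.2229, γ^t·E[r] = 0.046747, running G = 0.570418
t=8: π = [0.2131, 0.3639, 0.1705, 0.2525], E[r] = 0.2230, γ^t·E[r] = 0.037405, running G = 0.607823

G = 0.6078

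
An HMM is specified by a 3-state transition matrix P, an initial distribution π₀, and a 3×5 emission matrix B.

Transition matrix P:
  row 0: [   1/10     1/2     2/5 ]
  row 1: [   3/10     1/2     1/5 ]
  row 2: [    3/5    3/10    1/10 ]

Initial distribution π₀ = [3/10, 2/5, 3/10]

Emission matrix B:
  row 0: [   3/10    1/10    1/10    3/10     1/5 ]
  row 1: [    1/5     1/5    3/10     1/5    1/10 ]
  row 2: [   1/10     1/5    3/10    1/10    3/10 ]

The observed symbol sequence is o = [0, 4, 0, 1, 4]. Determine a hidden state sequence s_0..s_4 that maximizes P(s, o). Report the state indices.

path = [0, 2, 0, 2, 0]

t=0: δ = [9.000e-02, 8.000e-02, 3.000e-02]  (obs o_0=0)
t=1: δ = [4.800e-03, 4.500e-03, 1.080e-02]  ψ = [1, 0, 0]  (obs o_1=4)
t=2: δ = [1.944e-03, 6.480e-04, 1.920e-04]  ψ = [2, 2, 0]  (obs o_2=0)
t=3: δ = [1.944e-05, 1.944e-04, 1.555e-04]  ψ = [0, 0, 0]  (obs o_3=1)
t=4: δ = [1.866e-05, 9.720e-06, 1.166e-05]  ψ = [2, 1, 1]  (obs o_4=4)
backtrack: best end state = 0; path = [0, 2, 0, 2, 0]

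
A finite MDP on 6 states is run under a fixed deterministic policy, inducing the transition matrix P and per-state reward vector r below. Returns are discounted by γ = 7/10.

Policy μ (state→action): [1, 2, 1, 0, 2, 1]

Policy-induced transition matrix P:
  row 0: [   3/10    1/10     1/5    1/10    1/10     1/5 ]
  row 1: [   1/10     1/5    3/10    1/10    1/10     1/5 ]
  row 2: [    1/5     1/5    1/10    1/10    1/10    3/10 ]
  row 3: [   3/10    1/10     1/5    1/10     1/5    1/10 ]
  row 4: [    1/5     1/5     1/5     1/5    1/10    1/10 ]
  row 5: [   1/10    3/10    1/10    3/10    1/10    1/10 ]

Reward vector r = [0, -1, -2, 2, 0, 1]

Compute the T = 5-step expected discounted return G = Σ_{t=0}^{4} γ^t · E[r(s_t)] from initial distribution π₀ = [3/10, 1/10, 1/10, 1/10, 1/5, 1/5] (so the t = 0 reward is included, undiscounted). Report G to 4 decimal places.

t=0: π = [0.3000, 0.1000, 0.1000, 0.1000, 0.2000, 0.2000], E[r] = 0.1000, γ^t·E[r] = 0.100000, running G = 0.100000
t=1: π = [0.2100, 0.1800, 0.1800, 0.1600, 0.1100, 0.1600], E[r] = -0.0600, γ^t·E[r] = -0.042000, running G = 0.058000
t=2: π = [0.2030, 0.1790, 0.1840, 0.1430, 0.1160, 0.1750], E[r] = -0.0860, γ^t·E[r] = -0.042140, running G = 0.015860
t=3: π = [0.1992, 0.1829, 0.1820, 0.1466, 0.1143, 0.1750], E[r] = -0.0787, γ^t·E[r] = -0.026994, running G = -0.011134
t=4: π = [0.1988, 0.1829, 0.1826, 0.1464, 0.1147, 0.1746], E[r] = -0.0806, γ^t·E[r] = -0.019359, running G = -0.030493

G = -0.0305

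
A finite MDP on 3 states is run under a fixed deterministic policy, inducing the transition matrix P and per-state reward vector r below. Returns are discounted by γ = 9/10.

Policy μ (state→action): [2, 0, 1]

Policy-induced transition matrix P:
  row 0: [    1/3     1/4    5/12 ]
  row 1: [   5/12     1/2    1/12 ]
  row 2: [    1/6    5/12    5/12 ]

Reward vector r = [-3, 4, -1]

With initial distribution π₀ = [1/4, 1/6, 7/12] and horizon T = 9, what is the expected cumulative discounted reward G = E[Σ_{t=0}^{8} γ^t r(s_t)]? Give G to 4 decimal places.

G = 1.2657

t=0: π = [0.2500, 0.1667, 0.5833], E[r] = -0.6667, γ^t·E[r] = -0.666667, running G = -0.666667
t=1: π = [0.2500, 0.3889, 0.3611], E[r] = 0.4444, γ^t·E[r] = 0.400000, running G = -0.266667
t=2: π = [0.3056, 0.4074, 0.2870], E[r] = 0.4259, γ^t·E[r] = 0.345000, running G = 0.078333
t=3: π = [0.3194, 0.3997, 0.2809], E[r] = 0.3596, γ^t·E[r] = 0.262125, running G = 0.340458
t=4: π = [0.3198, 0.3967, 0.2834], E[r] = 0.3440, γ^t·E[r] = 0.225703, running G = 0.566161
t=5: π = [0.3192, 0.3964, 0.2844], E[r] = 0.3438, γ^t·E[r] = 0.203013, running G = 0.769174
t=6: π = [0.3190, 0.3965, 0.2845], E[r] = 0.3446, γ^t·E[r] = 0.183144, running G = 0.952318
t=7: π = [0.3190, 0.3965, 0.2845], E[r] = 0.3448, γ^t·E[r] = 0.164932, running G = 1.117250
t=8: π = [0.3190, 0.3966, 0.2845], E[r] = 0.3448, γ^t·E[r] = 0.148442, running G = 1.265692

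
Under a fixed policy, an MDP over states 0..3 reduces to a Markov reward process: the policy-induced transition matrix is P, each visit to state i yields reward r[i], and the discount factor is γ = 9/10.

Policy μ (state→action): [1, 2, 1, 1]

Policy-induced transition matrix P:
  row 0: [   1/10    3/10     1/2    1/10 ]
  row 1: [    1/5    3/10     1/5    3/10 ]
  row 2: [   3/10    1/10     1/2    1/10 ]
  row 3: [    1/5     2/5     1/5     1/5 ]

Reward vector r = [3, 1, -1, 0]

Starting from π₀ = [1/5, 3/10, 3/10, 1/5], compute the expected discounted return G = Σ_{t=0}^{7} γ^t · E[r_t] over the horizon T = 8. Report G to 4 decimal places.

G = 3.0388

t=0: π = [0.2000, 0.3000, 0.3000, 0.2000], E[r] = 0.6000, γ^t·E[r] = 0.600000, running G = 0.600000
t=1: π = [0.2100, 0.2600, 0.3500, 0.1800], E[r] = 0.5400, γ^t·E[r] = 0.486000, running G = 1.086000
t=2: π = [0.2140, 0.2480, 0.3680, 0.1700], E[r] = 0.5220, γ^t·E[r] = 0.422820, running G = 1.508820
t=3: π = [0.2154, 0.2434, 0.3746, 0.1666], E[r] = 0.5150, γ^t·E[r] = 0.375435, running G = 1.884255
t=4: π = [0.2159, 0.2417, 0.3770, 0.1653], E[r] = 0.5125, γ^t·E[r] = 0.336251, running G = 2.220506
t=5: π = [0.2161, 0.2411, 0.3779, 0.1649], E[r] = 0.5116, γ^t·E[r] = 0.302084, running G = 2.522590
t=6: π = [0.2162, 0.2409, 0.3782, 0.1647], E[r] = 0.5112, γ^t·E[r] = 0.271698, running G = 2.794289
t=7: π = [0.2162, 0.2408, 0.3783, 0.1647], E[r] = 0.5111, γ^t·E[r] = 0.244470, running G = 3.038759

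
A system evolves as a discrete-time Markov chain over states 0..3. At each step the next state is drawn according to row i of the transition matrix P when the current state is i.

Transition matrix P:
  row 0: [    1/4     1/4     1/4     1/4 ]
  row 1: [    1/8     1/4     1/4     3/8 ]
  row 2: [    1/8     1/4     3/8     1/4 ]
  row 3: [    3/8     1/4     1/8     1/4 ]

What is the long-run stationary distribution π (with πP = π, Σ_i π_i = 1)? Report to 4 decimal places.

π = [0.2232, 0.2500, 0.2455, 0.2813]

Balance equations π_j = Σ_i π_i·P[i][j]:
  π_0 = 1/4·π_0 + 1/8·π_1 + 1/8·π_2 + 3/8·π_3
  π_1 = 1/4·π_0 + 1/4·π_1 + 1/4·π_2 + 1/4·π_3
  π_2 = 1/4·π_0 + 1/4·π_1 + 3/8·π_2 + 1/8·π_3
  normalize: π_0 + π_1 + π_2 + π_3 = 1
Solving the linear system gives exactly π = [25/112, 1/4, 55/224, 9/32].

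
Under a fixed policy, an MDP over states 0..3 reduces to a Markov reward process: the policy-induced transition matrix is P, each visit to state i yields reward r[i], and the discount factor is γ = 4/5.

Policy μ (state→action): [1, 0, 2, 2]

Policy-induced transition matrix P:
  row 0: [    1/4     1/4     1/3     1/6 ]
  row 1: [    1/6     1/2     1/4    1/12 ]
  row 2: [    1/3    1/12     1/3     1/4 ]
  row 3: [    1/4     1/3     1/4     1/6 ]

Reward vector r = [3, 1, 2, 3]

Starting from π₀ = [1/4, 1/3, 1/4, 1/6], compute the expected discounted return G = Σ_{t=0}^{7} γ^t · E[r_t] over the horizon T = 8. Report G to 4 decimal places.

t=0: π = [0.2500, 0.3333, 0.2500, 0.1667], E[r] = 2.0833, γ^t·E[r] = 2.083333, running G = 2.083333
t=1: π = [0.2431, 0.3056, 0.2917, 0.1597], E[r] = 2.0972, γ^t·E[r] = 1.677778, running G = 3.761111
t=2: π = [0.2488, 0.2911, 0.2946, 0.1655], E[r] = 2.1233, γ^t·E[r] = 1.358889, running G = 5.120000
t=3: π = [0.2503, 0.2875, 0.2953, 0.1670], E[r] = 2.1298, γ^t·E[r] = 1.090444, running G = 6.210444
t=4: π = [0.2507, 0.2866, 0.2955, 0.1673], E[r] = 2.1314, γ^t·E[r] = 0.873022, running G = 7.083467
t=5: π = [0.2507, 0.2863, 0.2955, 0.1674], E[r] = 2.1318, γ^t·E[r] = 0.698551, running G = 7.782018
t=6: π = [0.2508, 0.2863, 0.2955, 0.1674], E[r] = 2.1319, γ^t·E[r] = 0.558868, running G = 8.340885
t=7: π = [0.2508, 0.2863, 0.2955, 0.1674], E[r] = 2.1319, γ^t·E[r] = 0.447099, running G = 8.787985

G = 8.7880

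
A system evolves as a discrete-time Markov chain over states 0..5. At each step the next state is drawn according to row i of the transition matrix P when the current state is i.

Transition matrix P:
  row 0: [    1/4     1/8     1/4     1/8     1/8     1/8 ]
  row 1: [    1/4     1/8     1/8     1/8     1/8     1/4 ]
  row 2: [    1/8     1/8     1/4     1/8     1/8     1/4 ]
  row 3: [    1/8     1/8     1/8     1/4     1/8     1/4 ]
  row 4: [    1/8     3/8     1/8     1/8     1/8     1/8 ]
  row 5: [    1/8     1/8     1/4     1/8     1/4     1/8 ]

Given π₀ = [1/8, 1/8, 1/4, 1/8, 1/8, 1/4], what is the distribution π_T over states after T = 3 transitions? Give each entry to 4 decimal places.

π = [0.1660, 0.1621, 0.1931, 0.1428, 0.1484, 0.1875]

t=0: π = [0.1250, 0.1250, 0.2500, 0.1250, 0.1250, 0.2500]
t=1: π = [0.1563, 0.1563, 0.2031, 0.1406, 0.1563, 0.1875]
t=2: π = [0.1641, 0.1641, 0.1934, 0.1426, 0.1484, 0.1875]
t=3: π = [0.1660, 0.1621, 0.1931, 0.1428, 0.1484, 0.1875]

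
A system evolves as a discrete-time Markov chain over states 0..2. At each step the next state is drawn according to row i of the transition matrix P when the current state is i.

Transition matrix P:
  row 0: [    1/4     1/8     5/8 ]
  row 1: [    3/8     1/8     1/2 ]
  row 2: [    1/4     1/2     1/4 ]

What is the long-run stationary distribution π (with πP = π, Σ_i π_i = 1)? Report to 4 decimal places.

π = [0.2857, 0.2857, 0.4286]

Balance equations π_j = Σ_i π_i·P[i][j]:
  π_0 = 1/4·π_0 + 3/8·π_1 + 1/4·π_2
  π_1 = 1/8·π_0 + 1/8·π_1 + 1/2·π_2
  normalize: π_0 + π_1 + π_2 = 1
Solving the linear system gives exactly π = [2/7, 2/7, 3/7].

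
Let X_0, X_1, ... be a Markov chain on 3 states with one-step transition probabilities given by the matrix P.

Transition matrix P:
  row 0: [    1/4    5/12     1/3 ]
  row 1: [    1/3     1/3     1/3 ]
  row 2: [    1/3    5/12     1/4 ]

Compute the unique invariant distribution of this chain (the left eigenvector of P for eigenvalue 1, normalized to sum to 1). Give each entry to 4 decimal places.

π = [0.3077, 0.3846, 0.3077]

Balance equations π_j = Σ_i π_i·P[i][j]:
  π_0 = 1/4·π_0 + 1/3·π_1 + 1/3·π_2
  π_1 = 5/12·π_0 + 1/3·π_1 + 5/12·π_2
  normalize: π_0 + π_1 + π_2 = 1
Solving the linear system gives exactly π = [4/13, 5/13, 4/13].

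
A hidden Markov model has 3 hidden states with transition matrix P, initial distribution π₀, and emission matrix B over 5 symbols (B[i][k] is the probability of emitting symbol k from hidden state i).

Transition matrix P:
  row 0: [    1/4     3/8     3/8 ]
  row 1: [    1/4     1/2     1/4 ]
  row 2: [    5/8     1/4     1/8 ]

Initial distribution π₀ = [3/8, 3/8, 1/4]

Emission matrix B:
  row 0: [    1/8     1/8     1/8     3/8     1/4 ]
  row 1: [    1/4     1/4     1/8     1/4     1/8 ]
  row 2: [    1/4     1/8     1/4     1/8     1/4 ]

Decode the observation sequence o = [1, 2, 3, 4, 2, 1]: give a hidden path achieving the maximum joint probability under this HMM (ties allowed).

t=0: δ = [4.688e-02, 9.375e-02, 3.125e-02]  (obs o_0=1)
t=1: δ = [2.930e-03, 5.859e-03, 5.859e-03]  ψ = [1, 1, 1]  (obs o_1=2)
t=2: δ = [1.373e-03, 7.324e-04, 1.831e-04]  ψ = [2, 1, 1]  (obs o_2=3)
t=3: δ = [8.583e-05, 6.437e-05, 1.287e-04]  ψ = [0, 0, 0]  (obs o_3=4)
t=4: δ = [1.006e-05, 4.023e-06, 8.047e-06]  ψ = [2, 0, 0]  (obs o_4=2)
t=5: δ = [6.286e-07, 9.430e-07, 4.715e-07]  ψ = [2, 0, 0]  (obs o_5=1)
backtrack: best end state = 1; path = [1, 2, 0, 2, 0, 1]

path = [1, 2, 0, 2, 0, 1]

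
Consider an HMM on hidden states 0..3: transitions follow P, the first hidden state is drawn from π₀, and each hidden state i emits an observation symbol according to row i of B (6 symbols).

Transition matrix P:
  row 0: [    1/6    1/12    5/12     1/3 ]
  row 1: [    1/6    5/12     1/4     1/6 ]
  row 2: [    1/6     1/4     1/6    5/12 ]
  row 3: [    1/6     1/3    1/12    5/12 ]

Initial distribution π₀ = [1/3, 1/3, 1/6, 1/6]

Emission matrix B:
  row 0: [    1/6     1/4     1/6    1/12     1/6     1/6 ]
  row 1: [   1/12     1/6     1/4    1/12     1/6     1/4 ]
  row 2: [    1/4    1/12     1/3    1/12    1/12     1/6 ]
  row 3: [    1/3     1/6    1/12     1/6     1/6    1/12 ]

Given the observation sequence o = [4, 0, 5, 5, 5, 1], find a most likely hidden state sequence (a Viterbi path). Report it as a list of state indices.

t=0: δ = [5.556e-02, 5.556e-02, 1.389e-02, 2.778e-02]  (obs o_0=4)
t=1: δ = [1.543e-03, 1.929e-03, 5.787e-03, 6.173e-03]  ψ = [0, 1, 0, 0]  (obs o_1=0)
t=2: δ = [1.715e-04, 5.144e-04, 1.608e-04, 2.143e-04]  ψ = [3, 3, 2, 3]  (obs o_2=5)
t=3: δ = [1.429e-05, 5.358e-05, 2.143e-05, 7.442e-06]  ψ = [1, 1, 1, 3]  (obs o_3=5)
t=4: δ = [1.488e-06, 5.582e-06, 2.233e-06, 7.442e-07]  ψ = [1, 1, 1, 1]  (obs o_4=5)
t=5: δ = [2.326e-07, 3.876e-07, 1.163e-07, 1.550e-07]  ψ = [1, 1, 1, 1]  (obs o_5=1)
backtrack: best end state = 1; path = [0, 3, 1, 1, 1, 1]

path = [0, 3, 1, 1, 1, 1]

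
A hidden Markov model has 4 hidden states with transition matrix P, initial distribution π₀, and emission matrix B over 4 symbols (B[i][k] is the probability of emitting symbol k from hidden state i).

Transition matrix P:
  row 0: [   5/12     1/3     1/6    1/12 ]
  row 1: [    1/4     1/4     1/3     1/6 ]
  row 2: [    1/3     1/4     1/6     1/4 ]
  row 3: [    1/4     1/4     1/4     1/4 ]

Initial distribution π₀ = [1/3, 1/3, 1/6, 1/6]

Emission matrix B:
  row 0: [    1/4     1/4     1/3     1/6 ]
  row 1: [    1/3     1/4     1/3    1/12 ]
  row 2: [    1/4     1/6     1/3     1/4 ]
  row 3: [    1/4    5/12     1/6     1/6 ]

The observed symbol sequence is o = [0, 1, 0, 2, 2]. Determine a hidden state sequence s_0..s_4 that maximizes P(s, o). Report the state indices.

t=0: δ = [8.333e-02, 1.111e-01, 4.167e-02, 4.167e-02]  (obs o_0=0)
t=1: δ = [8.681e-03, 6.944e-03, 6.173e-03, 7.716e-03]  ψ = [0, 0, 1, 1]  (obs o_1=1)
t=2: δ = [9.042e-04, 9.645e-04, 5.787e-04, 4.823e-04]  ψ = [0, 0, 1, 3]  (obs o_2=0)
t=3: δ = [1.256e-04, 1.005e-04, 1.072e-04, 2.679e-05]  ψ = [0, 0, 1, 1]  (obs o_3=2)
t=4: δ = [1.744e-05, 1.395e-05, 1.116e-05, 4.465e-06]  ψ = [0, 0, 1, 2]  (obs o_4=2)
backtrack: best end state = 0; path = [0, 0, 0, 0, 0]

path = [0, 0, 0, 0, 0]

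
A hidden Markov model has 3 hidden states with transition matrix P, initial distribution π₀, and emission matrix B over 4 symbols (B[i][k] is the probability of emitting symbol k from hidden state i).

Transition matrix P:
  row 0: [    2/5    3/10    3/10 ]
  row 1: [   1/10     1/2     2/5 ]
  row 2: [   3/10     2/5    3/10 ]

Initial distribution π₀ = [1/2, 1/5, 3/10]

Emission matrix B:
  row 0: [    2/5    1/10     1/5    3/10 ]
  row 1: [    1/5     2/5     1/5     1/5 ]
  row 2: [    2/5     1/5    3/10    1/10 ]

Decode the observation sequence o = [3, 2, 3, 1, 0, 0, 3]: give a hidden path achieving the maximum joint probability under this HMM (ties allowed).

path = [0, 2, 1, 1, 2, 0, 0]

t=0: δ = [1.500e-01, 4.000e-02, 3.000e-02]  (obs o_0=3)
t=1: δ = [1.200e-02, 9.000e-03, 1.350e-02]  ψ = [0, 0, 0]  (obs o_1=2)
t=2: δ = [1.440e-03, 1.080e-03, 4.050e-04]  ψ = [0, 2, 2]  (obs o_2=3)
t=3: δ = [5.760e-05, 2.160e-04, 8.640e-05]  ψ = [0, 1, 0]  (obs o_3=1)
t=4: δ = [1.037e-05, 2.160e-05, 3.456e-05]  ψ = [2, 1, 1]  (obs o_4=0)
t=5: δ = [4.147e-06, 2.765e-06, 4.147e-06]  ψ = [2, 2, 2]  (obs o_5=0)
t=6: δ = [4.977e-07, 3.318e-07, 1.244e-07]  ψ = [0, 2, 0]  (obs o_6=3)
backtrack: best end state = 0; path = [0, 2, 1, 1, 2, 0, 0]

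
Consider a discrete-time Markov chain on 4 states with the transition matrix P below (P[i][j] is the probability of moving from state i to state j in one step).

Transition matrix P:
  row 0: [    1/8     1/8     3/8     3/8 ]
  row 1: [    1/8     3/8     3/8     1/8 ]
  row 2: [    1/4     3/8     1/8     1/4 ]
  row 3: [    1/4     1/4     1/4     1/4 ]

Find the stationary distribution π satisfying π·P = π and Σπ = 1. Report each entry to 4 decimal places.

Balance equations π_j = Σ_i π_i·P[i][j]:
  π_0 = 1/8·π_0 + 1/8·π_1 + 1/4·π_2 + 1/4·π_3
  π_1 = 1/8·π_0 + 3/8·π_1 + 3/8·π_2 + 1/4·π_3
  π_2 = 3/8·π_0 + 3/8·π_1 + 1/8·π_2 + 1/4·π_3
  normalize: π_0 + π_1 + π_2 + π_3 = 1
Solving the linear system gives exactly π = [52/275, 82/275, 76/275, 13/55].

π = [0.1891, 0.2982, 0.2764, 0.2364]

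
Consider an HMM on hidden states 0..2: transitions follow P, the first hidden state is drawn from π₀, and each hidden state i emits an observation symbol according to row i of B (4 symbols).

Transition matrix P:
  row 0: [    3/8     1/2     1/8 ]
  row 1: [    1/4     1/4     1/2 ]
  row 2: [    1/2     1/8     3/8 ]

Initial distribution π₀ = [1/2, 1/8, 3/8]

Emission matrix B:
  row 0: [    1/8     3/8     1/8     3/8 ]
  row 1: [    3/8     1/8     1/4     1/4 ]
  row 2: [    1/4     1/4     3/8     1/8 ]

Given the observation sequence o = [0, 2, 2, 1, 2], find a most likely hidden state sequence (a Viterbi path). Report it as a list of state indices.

t=0: δ = [6.250e-02, 4.688e-02, 9.375e-02]  (obs o_0=0)
t=1: δ = [5.859e-03, 7.812e-03, 1.318e-02]  ψ = [2, 0, 2]  (obs o_1=2)
t=2: δ = [8.240e-04, 7.324e-04, 1.854e-03]  ψ = [2, 0, 2]  (obs o_2=2)
t=3: δ = [3.476e-04, 5.150e-05, 1.738e-04]  ψ = [2, 0, 2]  (obs o_3=1)
t=4: δ = [1.629e-05, 4.345e-05, 2.444e-05]  ψ = [0, 0, 2]  (obs o_4=2)
backtrack: best end state = 1; path = [2, 2, 2, 0, 1]

path = [2, 2, 2, 0, 1]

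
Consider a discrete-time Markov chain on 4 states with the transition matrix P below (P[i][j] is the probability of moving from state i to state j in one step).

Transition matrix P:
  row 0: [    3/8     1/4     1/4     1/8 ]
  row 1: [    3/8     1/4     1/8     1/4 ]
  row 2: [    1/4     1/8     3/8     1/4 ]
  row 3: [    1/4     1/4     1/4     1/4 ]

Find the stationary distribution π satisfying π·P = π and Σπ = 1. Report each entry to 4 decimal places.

π = [0.3169, 0.2182, 0.2545, 0.2104]

Balance equations π_j = Σ_i π_i·P[i][j]:
  π_0 = 3/8·π_0 + 3/8·π_1 + 1/4·π_2 + 1/4·π_3
  π_1 = 1/4·π_0 + 1/4·π_1 + 1/8·π_2 + 1/4·π_3
  π_2 = 1/4·π_0 + 1/8·π_1 + 3/8·π_2 + 1/4·π_3
  normalize: π_0 + π_1 + π_2 + π_3 = 1
Solving the linear system gives exactly π = [122/385, 12/55, 14/55, 81/385].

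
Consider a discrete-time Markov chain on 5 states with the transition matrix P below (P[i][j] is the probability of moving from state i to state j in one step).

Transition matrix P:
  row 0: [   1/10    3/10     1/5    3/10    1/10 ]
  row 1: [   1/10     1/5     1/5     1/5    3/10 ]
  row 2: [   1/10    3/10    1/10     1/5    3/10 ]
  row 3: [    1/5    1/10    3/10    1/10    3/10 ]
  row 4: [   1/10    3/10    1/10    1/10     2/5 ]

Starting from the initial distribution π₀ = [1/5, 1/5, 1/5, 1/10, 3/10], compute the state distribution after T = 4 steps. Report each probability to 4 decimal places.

π = [0.1165, 0.2427, 0.1689, 0.1645, 0.3074]

t=0: π = [0.2000, 0.2000, 0.2000, 0.1000, 0.3000]
t=1: π = [0.1100, 0.2600, 0.1600, 0.1800, 0.2900]
t=2: π = [0.1180, 0.2380, 0.1730, 0.1640, 0.3070]
t=3: π = [0.1164, 0.2434, 0.1684, 0.1647, 0.3071]
t=4: π = [0.1165, 0.2427, 0.1689, 0.1645, 0.3074]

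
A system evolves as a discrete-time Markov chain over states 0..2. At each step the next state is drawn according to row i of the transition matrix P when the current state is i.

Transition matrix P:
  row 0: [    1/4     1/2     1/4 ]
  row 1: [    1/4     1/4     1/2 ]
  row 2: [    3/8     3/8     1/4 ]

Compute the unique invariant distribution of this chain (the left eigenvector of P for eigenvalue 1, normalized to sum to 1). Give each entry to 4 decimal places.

Balance equations π_j = Σ_i π_i·P[i][j]:
  π_0 = 1/4·π_0 + 1/4·π_1 + 3/8·π_2
  π_1 = 1/2·π_0 + 1/4·π_1 + 3/8·π_2
  normalize: π_0 + π_1 + π_2 = 1
Solving the linear system gives exactly π = [12/41, 15/41, 14/41].

π = [0.2927, 0.3659, 0.3415]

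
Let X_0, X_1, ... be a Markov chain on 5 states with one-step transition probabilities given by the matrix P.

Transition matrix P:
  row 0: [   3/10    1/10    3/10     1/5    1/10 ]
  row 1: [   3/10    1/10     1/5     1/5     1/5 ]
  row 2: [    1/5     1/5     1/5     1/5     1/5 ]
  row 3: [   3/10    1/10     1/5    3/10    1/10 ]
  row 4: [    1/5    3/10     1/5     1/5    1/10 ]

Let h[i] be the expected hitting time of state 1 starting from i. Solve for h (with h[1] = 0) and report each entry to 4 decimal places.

h = [6.7137, 0.0000, 5.9879, 6.7944, 5.4435]

First-step conditioning: h[1] = 0; for i ≠ 1, h[i] = 1 + Σ_k P[i][k]·h[k].
  h[0] = 1 + 3/10·h[0] + 3/10·h[2] + 1/5·h[3] + 1/10·h[4]
  h[2] = 1 + 1/5·h[0] + 1/5·h[2] + 1/5·h[3] + 1/5·h[4]
  h[3] = 1 + 3/10·h[0] + 1/5·h[2] + 3/10·h[3] + 1/10·h[4]
  h[4] = 1 + 1/5·h[0] + 1/5·h[2] + 1/5·h[3] + 1/10·h[4]
Solving the 4×4 linear system over states ≠ 1 gives exactly h = [1665/248, 0, 1485/248, 1685/248, 675/124] (h[1] = 0 is the target).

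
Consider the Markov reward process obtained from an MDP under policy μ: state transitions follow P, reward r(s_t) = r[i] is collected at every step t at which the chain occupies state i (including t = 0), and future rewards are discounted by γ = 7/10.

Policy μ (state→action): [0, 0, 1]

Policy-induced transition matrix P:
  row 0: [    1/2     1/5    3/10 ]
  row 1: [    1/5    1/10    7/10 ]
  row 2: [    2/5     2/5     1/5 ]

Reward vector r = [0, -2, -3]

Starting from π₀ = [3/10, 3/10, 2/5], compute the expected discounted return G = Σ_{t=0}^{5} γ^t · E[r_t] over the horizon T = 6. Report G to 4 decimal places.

G = -4.9171

t=0: π = [0.3000, 0.3000, 0.4000], E[r] = -1.8000, γ^t·E[r] = -1.800000, running G = -1.800000
t=1: π = [0.3700, 0.2500, 0.3800], E[r] = -1.6400, γ^t·E[r] = -1.148000, running G = -2.948000
t=2: π = [0.3870, 0.2510, 0.3620], E[r] = -1.5880, γ^t·E[r] = -0.778120, running G = -3.726120
t=3: π = [0.3885, 0.2473, 0.3642], E[r] = -1.5872, γ^t·E[r] = -0.544410, running G = -4.270530
t=4: π = [0.3894, 0.2481, 0.3625], E[r] = -1.5837, γ^t·E[r] = -0.380251, running G = -4.650781
t=5: π = [0.3893, 0.2477, 0.3630], E[r] = -1.5844, γ^t·E[r] = -0.266283, running G = -4.917064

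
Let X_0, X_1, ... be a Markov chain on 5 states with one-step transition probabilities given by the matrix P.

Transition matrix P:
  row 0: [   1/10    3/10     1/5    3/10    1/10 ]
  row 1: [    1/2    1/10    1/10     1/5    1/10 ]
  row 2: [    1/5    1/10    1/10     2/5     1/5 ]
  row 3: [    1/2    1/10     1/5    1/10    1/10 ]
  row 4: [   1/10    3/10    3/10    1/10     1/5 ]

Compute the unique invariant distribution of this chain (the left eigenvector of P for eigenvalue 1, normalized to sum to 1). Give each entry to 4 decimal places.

π = [0.2818, 0.1825, 0.1771, 0.2278, 0.1308]

Balance equations π_j = Σ_i π_i·P[i][j]:
  π_0 = 1/10·π_0 + 1/2·π_1 + 1/5·π_2 + 1/2·π_3 + 1/10·π_4
  π_1 = 3/10·π_0 + 1/10·π_1 + 1/10·π_2 + 1/10·π_3 + 3/10·π_4
  π_2 = 1/5·π_0 + 1/10·π_1 + 1/10·π_2 + 1/5·π_3 + 3/10·π_4
  π_3 = 3/10·π_0 + 1/5·π_1 + 2/5·π_2 + 1/10·π_3 + 1/10·π_4
  normalize: π_0 + π_1 + π_2 + π_3 + π_4 = 1
Solving the linear system gives exactly π = [3857/13686, 1249/6843, 404/2281, 1039/4562, 895/6843].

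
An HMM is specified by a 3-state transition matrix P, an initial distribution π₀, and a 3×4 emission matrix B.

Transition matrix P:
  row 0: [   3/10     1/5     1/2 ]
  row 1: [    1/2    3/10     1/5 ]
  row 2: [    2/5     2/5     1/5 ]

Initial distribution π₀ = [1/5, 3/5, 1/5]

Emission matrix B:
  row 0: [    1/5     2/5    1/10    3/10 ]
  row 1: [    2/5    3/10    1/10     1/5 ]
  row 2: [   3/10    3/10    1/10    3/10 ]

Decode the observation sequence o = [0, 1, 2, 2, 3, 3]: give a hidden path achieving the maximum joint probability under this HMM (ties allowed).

path = [1, 0, 2, 1, 0, 2]

t=0: δ = [4.000e-02, 2.400e-01, 6.000e-02]  (obs o_0=0)
t=1: δ = [4.800e-02, 2.160e-02, 1.440e-02]  ψ = [1, 1, 1]  (obs o_1=1)
t=2: δ = [1.440e-03, 9.600e-04, 2.400e-03]  ψ = [0, 0, 0]  (obs o_2=2)
t=3: δ = [9.600e-05, 9.600e-05, 7.200e-05]  ψ = [2, 2, 0]  (obs o_3=2)
t=4: δ = [1.440e-05, 5.760e-06, 1.440e-05]  ψ = [1, 1, 0]  (obs o_4=3)
t=5: δ = [1.728e-06, 1.152e-06, 2.160e-06]  ψ = [2, 2, 0]  (obs o_5=3)
backtrack: best end state = 2; path = [1, 0, 2, 1, 0, 2]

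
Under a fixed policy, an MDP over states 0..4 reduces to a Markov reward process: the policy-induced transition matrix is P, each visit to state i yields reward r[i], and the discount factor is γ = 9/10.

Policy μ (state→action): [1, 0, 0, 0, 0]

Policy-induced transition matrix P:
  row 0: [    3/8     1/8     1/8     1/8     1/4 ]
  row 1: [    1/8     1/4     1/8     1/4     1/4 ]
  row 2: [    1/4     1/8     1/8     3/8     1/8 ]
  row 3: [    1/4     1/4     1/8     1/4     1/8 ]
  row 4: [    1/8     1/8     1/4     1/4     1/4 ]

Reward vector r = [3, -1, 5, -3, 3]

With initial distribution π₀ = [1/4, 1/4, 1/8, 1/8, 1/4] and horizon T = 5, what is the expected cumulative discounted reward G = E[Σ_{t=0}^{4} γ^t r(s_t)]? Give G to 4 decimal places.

t=0: π = [0.2500, 0.2500, 0.1250, 0.1250, 0.2500], E[r] = 1.5000, γ^t·E[r] = 1.500000, running G = 1.500000
t=1: π = [0.2188, 0.1719, 0.1563, 0.2344, 0.2188], E[r] = 1.2188, γ^t·E[r] = 1.096875, running G = 2.596875
t=2: π = [0.2285, 0.1758, 0.1523, 0.2422, 0.2012], E[r] = 1.1484, γ^t·E[r] = 0.930234, running G = 3.527109
t=3: π = [0.2314, 0.1772, 0.1501, 0.2405, 0.2007], E[r] = 1.1484, γ^t·E[r] = 0.837211, running G = 4.364320
t=4: π = [0.2317, 0.1772, 0.1501, 0.2398, 0.2012], E[r] = 1.1523, γ^t·E[r] = 0.756013, running G = 5.120333

G = 5.1203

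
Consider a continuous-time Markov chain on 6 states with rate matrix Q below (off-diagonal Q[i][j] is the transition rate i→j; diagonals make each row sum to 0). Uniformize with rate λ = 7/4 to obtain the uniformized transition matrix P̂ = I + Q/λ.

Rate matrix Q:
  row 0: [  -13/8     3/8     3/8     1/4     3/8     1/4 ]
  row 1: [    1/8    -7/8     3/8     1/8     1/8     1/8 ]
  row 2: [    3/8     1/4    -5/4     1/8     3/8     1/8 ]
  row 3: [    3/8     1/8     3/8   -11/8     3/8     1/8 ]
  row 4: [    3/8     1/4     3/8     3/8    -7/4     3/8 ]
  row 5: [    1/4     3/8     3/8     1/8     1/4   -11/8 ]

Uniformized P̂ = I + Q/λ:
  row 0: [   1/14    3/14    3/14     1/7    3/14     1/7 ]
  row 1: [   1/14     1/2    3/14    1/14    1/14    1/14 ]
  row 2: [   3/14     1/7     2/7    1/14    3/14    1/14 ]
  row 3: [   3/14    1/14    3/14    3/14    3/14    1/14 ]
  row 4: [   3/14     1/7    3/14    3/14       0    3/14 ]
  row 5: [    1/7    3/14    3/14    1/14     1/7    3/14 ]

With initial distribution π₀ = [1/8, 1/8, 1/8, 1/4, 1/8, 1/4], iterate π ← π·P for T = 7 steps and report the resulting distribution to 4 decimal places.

π = [0.1502, 0.2388, 0.2308, 0.1194, 0.1414, 0.1194]

t=0: π = [0.1250, 0.1250, 0.1250, 0.2500, 0.1250, 0.2500]
t=1: π = [0.1607, 0.1964, 0.2232, 0.1339, 0.1518, 0.1339]
t=2: π = [0.1537, 0.2245, 0.2302, 0.1237, 0.1441, 0.1237]
t=3: π = [0.1514, 0.2340, 0.2307, 0.1207, 0.1425, 0.1207]
t=4: π = [0.1506, 0.2372, 0.2308, 0.1198, 0.1417, 0.1198]
t=5: π = [0.1503, 0.2383, 0.2308, 0.1195, 0.1415, 0.1195]
t=6: π = [0.1502, 0.2387, 0.2308, 0.1195, 0.1414, 0.1195]
t=7: π = [0.1502, 0.2388, 0.2308, 0.1194, 0.1414, 0.1194]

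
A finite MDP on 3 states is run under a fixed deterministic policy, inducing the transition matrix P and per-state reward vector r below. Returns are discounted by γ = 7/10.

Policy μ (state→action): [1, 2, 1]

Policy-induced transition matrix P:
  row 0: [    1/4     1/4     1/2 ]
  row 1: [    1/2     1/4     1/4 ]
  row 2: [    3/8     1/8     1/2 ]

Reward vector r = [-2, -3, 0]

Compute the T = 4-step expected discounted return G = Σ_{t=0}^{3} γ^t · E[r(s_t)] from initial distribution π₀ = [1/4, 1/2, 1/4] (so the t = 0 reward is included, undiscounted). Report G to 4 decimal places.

t=0: π = [0.2500, 0.5000, 0.2500], E[r] = -2.0000, γ^t·E[r] = -2.000000, running G = -2.000000
t=1: π = [0.4063, 0.2188, 0.3750], E[r] = -1.4688, γ^t·E[r] = -1.028125, running G = -3.028125
t=2: π = [0.3516, 0.2031, 0.4453], E[r] = -1.3125, γ^t·E[r] = -0.643125, running G = -3.671250
t=3: π = [0.3564, 0.1943, 0.4492], E[r] = -1.2959, γ^t·E[r] = -0.444493, running G = -4.115743

G = -4.1157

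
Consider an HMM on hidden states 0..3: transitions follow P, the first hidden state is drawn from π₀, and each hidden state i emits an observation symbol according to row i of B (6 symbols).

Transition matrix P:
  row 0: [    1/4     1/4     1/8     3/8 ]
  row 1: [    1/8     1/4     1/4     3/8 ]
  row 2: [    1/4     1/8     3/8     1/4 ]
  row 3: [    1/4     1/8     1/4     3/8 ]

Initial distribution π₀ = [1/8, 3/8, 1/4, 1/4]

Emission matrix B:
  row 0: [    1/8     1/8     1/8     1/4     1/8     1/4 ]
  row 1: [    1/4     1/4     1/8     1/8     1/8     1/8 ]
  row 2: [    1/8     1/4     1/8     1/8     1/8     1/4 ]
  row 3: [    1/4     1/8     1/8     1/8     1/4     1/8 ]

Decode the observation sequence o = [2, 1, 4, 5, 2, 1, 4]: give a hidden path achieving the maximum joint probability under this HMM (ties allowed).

t=0: δ = [1.562e-02, 4.688e-02, 3.125e-02, 3.125e-02]  (obs o_0=2)
t=1: δ = [9.766e-04, 2.930e-03, 2.930e-03, 2.197e-03]  ψ = [2, 1, 1, 1]  (obs o_1=1)
t=2: δ = [9.155e-05, 9.155e-05, 1.373e-04, 2.747e-04]  ψ = [2, 1, 2, 1]  (obs o_2=4)
t=3: δ = [1.717e-05, 4.292e-06, 1.717e-05, 1.287e-05]  ψ = [3, 3, 3, 3]  (obs o_3=5)
t=4: δ = [5.364e-07, 5.364e-07, 8.047e-07, 8.047e-07]  ψ = [0, 0, 2, 0]  (obs o_4=2)
t=5: δ = [2.515e-08, 3.353e-08, 7.544e-08, 3.772e-08]  ψ = [2, 0, 2, 3]  (obs o_5=1)
t=6: δ = [2.357e-09, 1.179e-09, 3.536e-09, 4.715e-09]  ψ = [2, 2, 2, 2]  (obs o_6=4)
backtrack: best end state = 3; path = [1, 1, 3, 2, 2, 2, 3]

path = [1, 1, 3, 2, 2, 2, 3]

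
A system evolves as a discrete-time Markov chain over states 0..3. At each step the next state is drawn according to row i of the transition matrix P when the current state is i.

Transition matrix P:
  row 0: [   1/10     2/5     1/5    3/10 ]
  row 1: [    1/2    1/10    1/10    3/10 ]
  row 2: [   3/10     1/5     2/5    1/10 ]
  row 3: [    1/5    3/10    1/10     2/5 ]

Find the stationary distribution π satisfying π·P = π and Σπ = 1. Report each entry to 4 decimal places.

Balance equations π_j = Σ_i π_i·P[i][j]:
  π_0 = 1/10·π_0 + 1/2·π_1 + 3/10·π_2 + 1/5·π_3
  π_1 = 2/5·π_0 + 1/10·π_1 + 1/5·π_2 + 3/10·π_3
  π_2 = 1/5·π_0 + 1/10·π_1 + 2/5·π_2 + 1/10·π_3
  normalize: π_0 + π_1 + π_2 + π_3 = 1
Solving the linear system gives exactly π = [40/149, 115/447, 27/149, 131/447].

π = [0.2685, 0.2573, 0.1812, 0.2931]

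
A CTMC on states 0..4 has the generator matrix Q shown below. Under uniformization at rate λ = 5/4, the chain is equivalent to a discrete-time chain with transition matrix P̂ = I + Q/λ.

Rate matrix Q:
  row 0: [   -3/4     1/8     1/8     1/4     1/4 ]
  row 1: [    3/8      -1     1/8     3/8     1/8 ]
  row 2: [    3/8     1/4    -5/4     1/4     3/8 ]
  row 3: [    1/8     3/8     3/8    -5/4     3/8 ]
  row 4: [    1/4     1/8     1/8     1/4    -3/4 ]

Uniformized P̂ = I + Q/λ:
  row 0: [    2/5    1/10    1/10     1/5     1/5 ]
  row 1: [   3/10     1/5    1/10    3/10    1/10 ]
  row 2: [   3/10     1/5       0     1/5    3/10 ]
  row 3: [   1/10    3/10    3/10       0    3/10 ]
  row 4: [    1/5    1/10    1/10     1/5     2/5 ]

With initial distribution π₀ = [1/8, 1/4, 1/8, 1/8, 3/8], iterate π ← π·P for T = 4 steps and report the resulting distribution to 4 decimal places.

t=0: π = [0.1250, 0.2500, 0.1250, 0.1250, 0.3750]
t=1: π = [0.2500, 0.1625, 0.1125, 0.2000, 0.2750]
t=2: π = [0.2575, 0.1675, 0.1288, 0.1763, 0.2700]
t=3: π = [0.2635, 0.1649, 0.1224, 0.1815, 0.2678]
t=4: π = [0.2633, 0.1650, 0.1241, 0.1802, 0.2675]

π = [0.2633, 0.1650, 0.1241, 0.1802, 0.2675]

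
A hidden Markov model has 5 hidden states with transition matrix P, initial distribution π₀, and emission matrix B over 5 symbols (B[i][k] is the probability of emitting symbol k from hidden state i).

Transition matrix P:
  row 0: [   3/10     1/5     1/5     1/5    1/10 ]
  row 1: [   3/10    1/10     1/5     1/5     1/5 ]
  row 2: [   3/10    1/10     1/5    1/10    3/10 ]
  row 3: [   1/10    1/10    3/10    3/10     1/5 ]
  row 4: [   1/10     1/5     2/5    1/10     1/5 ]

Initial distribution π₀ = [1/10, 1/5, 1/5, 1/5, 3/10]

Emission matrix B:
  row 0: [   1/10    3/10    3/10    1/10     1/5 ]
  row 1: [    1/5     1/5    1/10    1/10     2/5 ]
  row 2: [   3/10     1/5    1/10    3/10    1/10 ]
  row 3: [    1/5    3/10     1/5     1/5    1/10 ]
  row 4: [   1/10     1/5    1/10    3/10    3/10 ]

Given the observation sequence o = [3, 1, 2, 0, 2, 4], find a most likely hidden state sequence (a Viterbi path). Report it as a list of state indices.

path = [4, 2, 0, 2, 0, 1]

t=0: δ = [1.000e-02, 2.000e-02, 6.000e-02, 4.000e-02, 9.000e-02]  (obs o_0=3)
t=1: δ = [5.400e-03, 3.600e-03, 7.200e-03, 3.600e-03, 3.600e-03]  ψ = [2, 4, 4, 3, 2]  (obs o_1=1)
t=2: δ = [6.480e-04, 1.080e-04, 1.440e-04, 2.160e-04, 2.160e-04]  ψ = [2, 0, 2, 0, 2]  (obs o_2=2)
t=3: δ = [1.944e-05, 2.592e-05, 3.888e-05, 2.592e-05, 6.480e-06]  ψ = [0, 0, 0, 0, 0]  (obs o_3=0)
t=4: δ = [3.499e-06, 3.888e-07, 7.776e-07, 1.555e-06, 1.166e-06]  ψ = [2, 0, 2, 3, 2]  (obs o_4=2)
t=5: δ = [2.100e-07, 2.799e-07, 6.998e-08, 6.998e-08, 1.050e-07]  ψ = [0, 0, 0, 0, 0]  (obs o_5=4)
backtrack: best end state = 1; path = [4, 2, 0, 2, 0, 1]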